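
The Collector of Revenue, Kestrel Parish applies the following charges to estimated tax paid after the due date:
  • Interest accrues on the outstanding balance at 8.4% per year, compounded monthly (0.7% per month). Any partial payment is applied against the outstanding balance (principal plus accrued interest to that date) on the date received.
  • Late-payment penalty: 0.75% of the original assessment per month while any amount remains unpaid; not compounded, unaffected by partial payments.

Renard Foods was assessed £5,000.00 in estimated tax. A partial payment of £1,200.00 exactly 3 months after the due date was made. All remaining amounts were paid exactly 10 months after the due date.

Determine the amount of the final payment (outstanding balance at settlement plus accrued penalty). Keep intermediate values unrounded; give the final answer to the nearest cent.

£4,476.18

Balance at month 3: £5,000.0000 × (1 + 0.007)^3 = £5,105.7367…
After £1,200.00 payment: £5,105.7367… − £1,200.00 = £3,905.7367…
Balance at month 10: £3,905.7367… × (1 + 0.007)^7 = £4,101.1840…
Penalty: 10 × 0.75% × £5,000.00 = £375.00
Final settlement = outstanding balance + penalty = £4,101.1840… + £375.00 = £4,476.18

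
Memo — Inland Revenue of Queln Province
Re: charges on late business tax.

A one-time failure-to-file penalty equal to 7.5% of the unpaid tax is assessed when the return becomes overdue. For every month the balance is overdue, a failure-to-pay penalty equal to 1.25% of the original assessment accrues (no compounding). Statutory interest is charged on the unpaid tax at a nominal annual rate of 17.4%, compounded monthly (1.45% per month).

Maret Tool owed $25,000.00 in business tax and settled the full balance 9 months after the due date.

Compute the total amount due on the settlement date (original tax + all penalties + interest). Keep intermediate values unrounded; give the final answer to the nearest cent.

Failure-to-file penalty: 7.5% × $25,000.00 = $1,875.00
Failure-to-pay penalty: 9 × 1.25% × $25,000.00 = $2,812.50
Interest: $25,000.00 × ((1 + 0.0145)^9 − 1) = $25,000.00 × 0.1383307… = $3,458.2684…
Total = $25,000.00 + $4,687.5000 + $3,458.2684… = $33,145.77

$33,145.77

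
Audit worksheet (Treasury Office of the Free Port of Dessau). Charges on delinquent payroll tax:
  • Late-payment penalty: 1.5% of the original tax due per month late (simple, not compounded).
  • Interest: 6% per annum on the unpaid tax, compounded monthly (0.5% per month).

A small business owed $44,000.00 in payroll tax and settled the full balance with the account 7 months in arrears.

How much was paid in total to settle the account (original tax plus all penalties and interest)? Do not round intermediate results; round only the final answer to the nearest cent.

Late-payment penalty: 7 × 1.5% × $44,000.00 = $4,620.00
Interest: $44,000.00 × ((1 + 0.005)^7 − 1) = $44,000.00 × 0.0355294… = $1,563.2935…
Total = $44,000.00 + $4,620.0000 + $1,563.2935… = $50,183.29

$50,183.29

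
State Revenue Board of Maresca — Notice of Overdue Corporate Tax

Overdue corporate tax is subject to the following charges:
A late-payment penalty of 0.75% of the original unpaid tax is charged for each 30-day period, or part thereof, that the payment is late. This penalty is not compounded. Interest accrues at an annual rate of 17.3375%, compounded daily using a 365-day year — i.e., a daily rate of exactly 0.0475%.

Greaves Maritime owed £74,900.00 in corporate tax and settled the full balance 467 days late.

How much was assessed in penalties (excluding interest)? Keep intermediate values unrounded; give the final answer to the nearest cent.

£8,988.00

Penalty periods: ⌈467/30⌉ = 16; penalty = 16 × 0.75% × £74,900.00 = £8,988.00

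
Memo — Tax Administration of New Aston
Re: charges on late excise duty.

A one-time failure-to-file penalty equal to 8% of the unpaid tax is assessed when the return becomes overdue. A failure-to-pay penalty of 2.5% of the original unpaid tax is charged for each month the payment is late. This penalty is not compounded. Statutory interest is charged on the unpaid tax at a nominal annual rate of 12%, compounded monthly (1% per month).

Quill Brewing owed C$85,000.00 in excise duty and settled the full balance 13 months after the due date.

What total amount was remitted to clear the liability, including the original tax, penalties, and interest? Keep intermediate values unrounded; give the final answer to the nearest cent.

Failure-to-file penalty: 8% × C$85,000.00 = C$6,800.00
Failure-to-pay penalty = 2.5% × C$85,000.00 × 13 mo = C$27,625.00
Interest: C$85,000.00 × ((1 + 0.01)^13 − 1) = C$85,000.00 × 0.1380933… = C$11,737.9288…
Total = C$85,000.00 + C$34,425.0000 + C$11,737.9288… = C$131,162.93

C$131,162.93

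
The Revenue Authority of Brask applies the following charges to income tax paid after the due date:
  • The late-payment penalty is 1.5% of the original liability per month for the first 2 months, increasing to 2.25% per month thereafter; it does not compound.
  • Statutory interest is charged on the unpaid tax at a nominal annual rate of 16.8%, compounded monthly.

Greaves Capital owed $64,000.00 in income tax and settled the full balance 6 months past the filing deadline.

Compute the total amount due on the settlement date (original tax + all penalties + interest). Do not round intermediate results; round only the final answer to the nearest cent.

Penalty, months 1–2: 2 × 1.5% × $64,000.00 = $1,920.00
Penalty, months 3–6: 4 × 2.25% × $64,000.00 = $5,760.00
Interest (16.8%/yr ÷ 12 = 1.4%/month): $64,000.00 × ((1 + 0.014)^6 − 1) = $5,567.7094…
Total = $64,000.00 + $7,680.0000 + $5,567.7094… = $77,247.71

$77,247.71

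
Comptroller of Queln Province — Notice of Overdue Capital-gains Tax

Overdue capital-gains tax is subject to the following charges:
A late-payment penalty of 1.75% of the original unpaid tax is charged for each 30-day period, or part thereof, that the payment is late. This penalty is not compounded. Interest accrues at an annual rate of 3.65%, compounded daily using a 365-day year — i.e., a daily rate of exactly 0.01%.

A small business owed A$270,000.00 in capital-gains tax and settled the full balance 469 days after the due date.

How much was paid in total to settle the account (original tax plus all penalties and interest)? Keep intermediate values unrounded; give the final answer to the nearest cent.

A$358,563.98

Penalty periods: ⌈469/30⌉ = 16; penalty = 16 × 1.75% × A$270,000.00 = A$75,600.00
Interest: A$270,000.00 × ((1 + 0.0001)^469 − 1) = A$270,000.00 × 0.04801474… = A$12,963.9811…
Total = A$270,000.00 + A$75,600.0000 + A$12,963.9811… = A$358,563.98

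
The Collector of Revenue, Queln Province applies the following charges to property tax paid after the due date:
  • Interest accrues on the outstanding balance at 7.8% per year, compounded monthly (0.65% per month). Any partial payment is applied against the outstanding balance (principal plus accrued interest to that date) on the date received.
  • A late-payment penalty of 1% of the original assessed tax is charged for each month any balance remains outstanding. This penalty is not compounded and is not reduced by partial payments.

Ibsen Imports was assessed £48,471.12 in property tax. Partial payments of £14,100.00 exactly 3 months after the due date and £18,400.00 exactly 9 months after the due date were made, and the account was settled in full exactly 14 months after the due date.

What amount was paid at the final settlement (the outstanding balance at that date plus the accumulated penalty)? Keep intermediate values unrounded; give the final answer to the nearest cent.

£25,711.85

Balance at month 3: £48,471.1200 × (1 + 0.0065)^3 = £49,422.4639…
After £14,100.00 payment: £49,422.4639… − £14,100.00 = £35,322.4639…
Balance at month 9: £35,322.4639… × (1 + 0.0065)^6 = £36,722.6205…
After £18,400.00 payment: £36,722.6205… − £18,400.00 = £18,322.6205…
Balance at month 14: £18,322.6205… × (1 + 0.0065)^5 = £18,925.8975…
Penalty: 14 × 1% × £48,471.12 = £6,785.96…
Final settlement = outstanding balance + penalty = £18,925.8975… + £6,785.96… = £25,711.85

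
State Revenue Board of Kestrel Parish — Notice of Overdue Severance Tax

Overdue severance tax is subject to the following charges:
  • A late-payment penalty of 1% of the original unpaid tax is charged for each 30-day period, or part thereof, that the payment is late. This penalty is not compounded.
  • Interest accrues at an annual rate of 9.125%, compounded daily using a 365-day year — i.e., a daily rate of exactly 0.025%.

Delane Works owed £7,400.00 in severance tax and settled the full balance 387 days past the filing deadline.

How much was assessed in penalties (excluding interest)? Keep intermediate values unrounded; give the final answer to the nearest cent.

Penalty periods: ⌈387/30⌉ = 13; penalty = 13 × 1% × £7,400.00 = £962.00

£962.00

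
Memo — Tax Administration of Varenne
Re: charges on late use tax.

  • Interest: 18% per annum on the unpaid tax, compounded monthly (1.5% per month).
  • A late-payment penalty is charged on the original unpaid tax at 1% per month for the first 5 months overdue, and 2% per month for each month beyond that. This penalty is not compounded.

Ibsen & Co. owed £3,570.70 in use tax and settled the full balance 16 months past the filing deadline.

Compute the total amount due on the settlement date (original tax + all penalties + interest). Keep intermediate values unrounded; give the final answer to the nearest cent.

Penalty, months 1–5: 5 × 1% × £3,570.70 = £178.54…
Penalty, months 6–16: 11 × 2% × £3,570.70 = £785.55…
Interest: £3,570.70 × ((1 + 0.015)^16 − 1) = £3,570.70 × 0.2689855… = £960.4667…
Total = £3,570.70 + £964.0890 + £960.4667… = £5,495.26

£5,495.26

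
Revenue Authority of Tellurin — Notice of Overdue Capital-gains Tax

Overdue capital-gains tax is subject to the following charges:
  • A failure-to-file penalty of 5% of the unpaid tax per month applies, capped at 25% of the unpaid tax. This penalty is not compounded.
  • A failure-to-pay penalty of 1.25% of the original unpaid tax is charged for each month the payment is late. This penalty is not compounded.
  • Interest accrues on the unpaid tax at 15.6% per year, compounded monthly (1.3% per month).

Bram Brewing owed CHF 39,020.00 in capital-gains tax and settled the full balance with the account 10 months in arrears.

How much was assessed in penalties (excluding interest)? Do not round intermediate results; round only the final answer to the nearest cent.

Failure-to-file: 10 × 5% × CHF 39,020.00 = CHF 19,510.00, capped at 25% × CHF 39,020.00 = CHF 9,755.00
Failure-to-pay penalty: 10 × 1.25% × CHF 39,020.00 = CHF 4,877.50
Total penalty = CHF 9,755.00 + CHF 4,877.50 = CHF 14,632.50

CHF 14,632.50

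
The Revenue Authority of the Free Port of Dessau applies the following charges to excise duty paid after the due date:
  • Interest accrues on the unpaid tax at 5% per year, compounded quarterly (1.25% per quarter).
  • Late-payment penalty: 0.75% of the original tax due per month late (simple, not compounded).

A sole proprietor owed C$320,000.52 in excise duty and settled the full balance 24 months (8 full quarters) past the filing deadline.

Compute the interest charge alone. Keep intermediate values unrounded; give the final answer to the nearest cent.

Interest: C$320,000.52 × ((1 + 0.0125)^8 − 1) = C$320,000.52 × 0.1044861… = C$33,435.6067…

C$33,435.61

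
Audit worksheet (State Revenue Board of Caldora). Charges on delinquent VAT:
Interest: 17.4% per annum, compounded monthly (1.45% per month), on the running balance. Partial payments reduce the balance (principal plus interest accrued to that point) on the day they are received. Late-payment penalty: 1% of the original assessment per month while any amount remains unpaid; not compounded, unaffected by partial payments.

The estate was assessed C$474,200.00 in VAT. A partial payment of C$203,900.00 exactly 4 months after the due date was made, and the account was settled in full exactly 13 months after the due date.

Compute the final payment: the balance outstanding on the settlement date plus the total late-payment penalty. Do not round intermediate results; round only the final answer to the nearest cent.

Balance at month 4: C$474,200.0000 × (1 + 0.0145)^4 = C$502,307.6069…
After C$203,900.00 payment: C$502,307.6069… − C$203,900.00 = C$298,407.6069…
Balance at month 13: C$298,407.6069… × (1 + 0.0145)^9 = C$339,686.5507…
Penalty: 13 × 1% × C$474,200.00 = C$61,646.00
Final settlement = outstanding balance + penalty = C$339,686.5507… + C$61,646.00 = C$401,332.55

C$401,332.55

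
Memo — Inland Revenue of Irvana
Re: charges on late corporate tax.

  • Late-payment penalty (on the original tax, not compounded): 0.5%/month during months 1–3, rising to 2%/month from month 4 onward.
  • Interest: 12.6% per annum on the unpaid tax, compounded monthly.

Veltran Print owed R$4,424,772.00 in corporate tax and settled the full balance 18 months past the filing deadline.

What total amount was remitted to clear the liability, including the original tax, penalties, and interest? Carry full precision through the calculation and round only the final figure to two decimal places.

R$6,733,844.51

Penalty, months 1–3: 3 × 0.5% × R$4,424,772.00 = R$66,371.58
Penalty, months 4–18: 15 × 2% × R$4,424,772.00 = R$1,327,431.60
Interest (12.6%/yr ÷ 12 = 1.05%/month): R$4,424,772.00 × ((1 + 0.0105)^18 − 1) = R$915,269.3331…
Total = R$4,424,772.00 + R$1,393,803.1800 + R$915,269.3331… = R$6,733,844.51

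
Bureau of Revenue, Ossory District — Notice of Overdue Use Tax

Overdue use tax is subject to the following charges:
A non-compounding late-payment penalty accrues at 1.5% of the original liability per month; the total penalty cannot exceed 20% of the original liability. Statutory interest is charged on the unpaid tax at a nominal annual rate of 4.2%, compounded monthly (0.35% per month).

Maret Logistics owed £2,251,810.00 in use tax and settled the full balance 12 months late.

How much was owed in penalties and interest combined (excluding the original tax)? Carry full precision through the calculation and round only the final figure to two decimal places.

£501,743.82

Penalty: 12 × 1.5% × £2,251,810.00 = £405,325.80 (below the 20% cap of £450,362.00)
Interest: £2,251,810.00 × ((1 + 0.0035)^12 − 1) = £2,251,810.00 × 0.0428180… = £96,418.0168…
Penalties + interest = £405,325.8000 + £96,418.0168… = £501,743.82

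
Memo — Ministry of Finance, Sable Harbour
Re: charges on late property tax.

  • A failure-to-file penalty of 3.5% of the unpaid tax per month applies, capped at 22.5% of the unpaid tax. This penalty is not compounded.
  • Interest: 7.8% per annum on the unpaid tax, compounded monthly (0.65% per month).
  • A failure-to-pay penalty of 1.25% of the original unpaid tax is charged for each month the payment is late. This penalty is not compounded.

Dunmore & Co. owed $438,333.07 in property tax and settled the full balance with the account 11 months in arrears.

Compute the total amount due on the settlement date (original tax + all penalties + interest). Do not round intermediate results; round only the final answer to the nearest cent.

$629,608.32

Failure-to-file: 11 × 3.5% × $438,333.07 = $168,758.23…, capped at 22.5% × $438,333.07 = $98,624.94…
Failure-to-pay penalty = 1.25% × $438,333.07 × 11 mo = $60,270.80…
Interest: $438,333.07 × ((1 + 0.0065)^11 − 1) = $438,333.07 × 0.0738697… = $32,379.5138…
Total = $438,333.07 + $158,895.7379… + $32,379.5138… = $629,608.32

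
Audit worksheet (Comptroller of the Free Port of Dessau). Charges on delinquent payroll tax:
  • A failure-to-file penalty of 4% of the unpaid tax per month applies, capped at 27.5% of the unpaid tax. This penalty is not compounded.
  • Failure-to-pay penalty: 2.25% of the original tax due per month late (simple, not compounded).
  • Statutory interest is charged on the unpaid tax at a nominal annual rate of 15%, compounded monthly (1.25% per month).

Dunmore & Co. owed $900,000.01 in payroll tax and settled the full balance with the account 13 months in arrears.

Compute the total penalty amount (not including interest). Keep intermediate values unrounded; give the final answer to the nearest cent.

$510,750.01

Failure-to-file: 13 × 4% × $900,000.01 = $468,000.01…, capped at 27.5% × $900,000.01 = $247,500.00…
Failure-to-pay penalty = 2.25% × $900,000.01 × 13 mo = $263,250.00…
Total penalty = $247,500.00… + $263,250.00… = $510,750.01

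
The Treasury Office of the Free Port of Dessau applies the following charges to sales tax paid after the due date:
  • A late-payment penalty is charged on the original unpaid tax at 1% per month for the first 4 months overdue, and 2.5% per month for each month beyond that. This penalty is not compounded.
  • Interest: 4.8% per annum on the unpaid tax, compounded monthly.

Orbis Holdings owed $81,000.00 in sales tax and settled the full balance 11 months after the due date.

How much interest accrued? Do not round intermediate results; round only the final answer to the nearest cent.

$3,636.14

Interest (4.8%/yr ÷ 12 = 0.4%/month): $81,000.00 × ((1 + 0.004)^11 − 1) = $3,636.1422…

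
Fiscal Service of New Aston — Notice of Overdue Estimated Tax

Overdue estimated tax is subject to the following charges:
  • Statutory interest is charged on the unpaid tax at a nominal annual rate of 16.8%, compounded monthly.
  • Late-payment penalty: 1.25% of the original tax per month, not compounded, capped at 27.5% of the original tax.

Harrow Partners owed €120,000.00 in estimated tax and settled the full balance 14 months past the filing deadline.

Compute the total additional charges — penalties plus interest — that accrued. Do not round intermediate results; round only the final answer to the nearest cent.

€46,784.92

Penalty: 14 × 1.25% × €120,000.00 = €21,000.00 (below the 27.5% cap of €33,000.00)
Interest (16.8%/yr ÷ 12 = 1.4%/month): €120,000.00 × ((1 + 0.014)^14 − 1) = €25,784.9244…
Penalties + interest = €21,000.0000 + €25,784.9244… = €46,784.92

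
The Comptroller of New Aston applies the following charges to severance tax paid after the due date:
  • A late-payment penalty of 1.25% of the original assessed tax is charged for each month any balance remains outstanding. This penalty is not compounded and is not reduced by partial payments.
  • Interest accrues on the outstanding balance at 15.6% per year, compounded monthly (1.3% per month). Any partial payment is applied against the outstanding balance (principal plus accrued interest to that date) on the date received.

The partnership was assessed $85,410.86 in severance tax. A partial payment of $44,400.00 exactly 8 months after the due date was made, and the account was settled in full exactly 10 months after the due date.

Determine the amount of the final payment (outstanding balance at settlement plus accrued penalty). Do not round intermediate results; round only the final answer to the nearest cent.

Balance at month 8: $85,410.8600 × (1 + 0.013)^8 = $94,708.4344…
After $44,400.00 payment: $94,708.4344… − $44,400.00 = $50,308.4344…
Balance at month 10: $50,308.4344… × (1 + 0.013)^2 = $51,624.9559…
Penalty: 10 × 1.25% × $85,410.86 = $10,676.36…
Final settlement = outstanding balance + penalty = $51,624.9559… + $10,676.36… = $62,301.31

$62,301.31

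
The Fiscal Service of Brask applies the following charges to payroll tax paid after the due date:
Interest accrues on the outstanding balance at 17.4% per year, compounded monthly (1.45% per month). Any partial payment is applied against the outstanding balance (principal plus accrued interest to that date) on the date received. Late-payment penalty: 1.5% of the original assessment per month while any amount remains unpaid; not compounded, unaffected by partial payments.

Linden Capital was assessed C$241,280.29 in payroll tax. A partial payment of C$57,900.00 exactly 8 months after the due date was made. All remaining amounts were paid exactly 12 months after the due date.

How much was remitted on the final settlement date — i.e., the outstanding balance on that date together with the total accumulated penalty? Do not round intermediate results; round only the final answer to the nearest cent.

C$268,876.92

Balance at month 8: C$241,280.2900 × (1 + 0.0145)^8 = C$270,731.1681…
After C$57,900.00 payment: C$270,731.1681… − C$57,900.00 = C$212,831.1681…
Balance at month 12: C$212,831.1681… × (1 + 0.0145)^4 = C$225,446.4672…
Penalty: 12 × 1.5% × C$241,280.29 = C$43,430.45…
Final settlement = outstanding balance + penalty = C$225,446.4672… + C$43,430.45… = C$268,876.92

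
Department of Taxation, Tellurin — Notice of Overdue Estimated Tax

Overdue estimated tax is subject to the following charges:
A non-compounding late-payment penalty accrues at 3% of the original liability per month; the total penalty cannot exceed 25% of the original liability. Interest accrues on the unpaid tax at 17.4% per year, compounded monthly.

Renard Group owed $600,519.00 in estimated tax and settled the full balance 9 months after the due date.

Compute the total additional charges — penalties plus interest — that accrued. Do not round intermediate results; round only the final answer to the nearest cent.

Penalty (uncapped): 9 × 3% × $600,519.00 = $162,140.13; cap = 25% × $600,519.00 = $150,129.75 → penalty = $150,129.75
Interest (17.4%/yr ÷ 12 = 1.45%/month): $600,519.00 × ((1 + 0.0145)^9 − 1) = $83,070.2352…
Penalties + interest = $150,129.7500 + $83,070.2352… = $233,199.99

$233,199.99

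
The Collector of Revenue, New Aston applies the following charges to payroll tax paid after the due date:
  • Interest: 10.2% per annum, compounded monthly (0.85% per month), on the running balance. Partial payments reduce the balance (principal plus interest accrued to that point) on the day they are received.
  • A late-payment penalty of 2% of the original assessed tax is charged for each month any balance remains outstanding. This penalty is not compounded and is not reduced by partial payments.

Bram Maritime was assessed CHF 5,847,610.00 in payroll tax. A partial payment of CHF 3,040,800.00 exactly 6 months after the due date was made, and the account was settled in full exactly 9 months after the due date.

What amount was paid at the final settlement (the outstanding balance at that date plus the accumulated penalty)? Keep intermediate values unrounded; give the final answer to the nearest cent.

Balance at month 6: CHF 5,847,610.0000 × (1 + 0.0085)^6 = CHF 6,152,247.7400…
After CHF 3,040,800.00 payment: CHF 6,152,247.7400… − CHF 3,040,800.00 = CHF 3,111,447.7400…
Balance at month 9: CHF 3,111,447.7400… × (1 + 0.0085)^3 = CHF 3,191,465.9745…
Penalty: 9 × 2% × CHF 5,847,610.00 = CHF 1,052,569.80
Final settlement = outstanding balance + penalty = CHF 3,191,465.9745… + CHF 1,052,569.80 = CHF 4,244,035.77

CHF 4,244,035.77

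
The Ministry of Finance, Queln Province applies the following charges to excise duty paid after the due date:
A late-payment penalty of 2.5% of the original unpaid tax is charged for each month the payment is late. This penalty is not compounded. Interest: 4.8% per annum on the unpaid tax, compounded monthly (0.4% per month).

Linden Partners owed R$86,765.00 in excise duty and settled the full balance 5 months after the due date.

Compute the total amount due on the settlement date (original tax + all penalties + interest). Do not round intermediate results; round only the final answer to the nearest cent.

Late-payment penalty: 5 × 2.5% × R$86,765.00 = R$10,845.63…
Interest: R$86,765.00 × ((1 + 0.004)^5 − 1) = R$86,765.00 × 0.0201606… = R$1,749.2380…
Total = R$86,765.00 + R$10,845.6250 + R$1,749.2380… = R$99,359.86

R$99,359.86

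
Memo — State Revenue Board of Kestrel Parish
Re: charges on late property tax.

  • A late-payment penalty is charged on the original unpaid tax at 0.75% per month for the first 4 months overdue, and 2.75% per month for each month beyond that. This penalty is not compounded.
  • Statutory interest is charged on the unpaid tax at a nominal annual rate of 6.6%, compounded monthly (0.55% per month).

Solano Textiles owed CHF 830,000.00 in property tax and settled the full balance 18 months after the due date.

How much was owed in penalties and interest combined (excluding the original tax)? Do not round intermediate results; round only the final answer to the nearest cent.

Penalty, months 1–4: 4 × 0.75% × CHF 830,000.00 = CHF 24,900.00
Penalty, months 5–18: 14 × 2.75% × CHF 830,000.00 = CHF 319,550.00
Interest: CHF 830,000.00 × ((1 + 0.0055)^18 − 1) = CHF 830,000.00 × 0.1037669… = CHF 86,126.4903…
Penalties + interest = CHF 344,450.0000 + CHF 86,126.4903… = CHF 430,576.49

CHF 430,576.49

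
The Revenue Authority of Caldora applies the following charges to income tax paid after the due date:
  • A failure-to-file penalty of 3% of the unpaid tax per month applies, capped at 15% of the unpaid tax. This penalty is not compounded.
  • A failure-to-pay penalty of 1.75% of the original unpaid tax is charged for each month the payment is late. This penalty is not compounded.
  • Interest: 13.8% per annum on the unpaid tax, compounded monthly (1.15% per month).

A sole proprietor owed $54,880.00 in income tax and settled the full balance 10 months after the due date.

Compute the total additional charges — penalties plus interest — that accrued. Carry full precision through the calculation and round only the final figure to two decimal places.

Failure-to-file: 10 × 3% × $54,880.00 = $16,464.00, capped at 15% × $54,880.00 = $8,232.00
Failure-to-pay penalty: 10 × 1.75% × $54,880.00 = $9,604.00
Interest: $54,880.00 × ((1 + 0.0115)^10 − 1) = $54,880.00 × 0.1211375… = $6,648.0249…
Penalties + interest = $17,836.0000 + $6,648.0249… = $24,484.02

$24,484.02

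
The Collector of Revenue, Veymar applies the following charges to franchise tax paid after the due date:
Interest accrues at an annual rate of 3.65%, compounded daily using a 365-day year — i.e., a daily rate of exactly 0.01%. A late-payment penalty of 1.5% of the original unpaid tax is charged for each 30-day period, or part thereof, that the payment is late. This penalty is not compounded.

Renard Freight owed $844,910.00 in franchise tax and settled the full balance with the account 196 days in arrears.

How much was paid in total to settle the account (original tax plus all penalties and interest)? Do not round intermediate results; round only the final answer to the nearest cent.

$950,348.30

Penalty periods: ⌈196/30⌉ = 7; penalty = 7 × 1.5% × $844,910.00 = $88,715.55
Interest: $844,910.00 × ((1 + 0.0001)^196 − 1) = $844,910.00 × 0.01979234… = $16,722.7475…
Total = $844,910.00 + $88,715.5500 + $16,722.7475… = $950,348.30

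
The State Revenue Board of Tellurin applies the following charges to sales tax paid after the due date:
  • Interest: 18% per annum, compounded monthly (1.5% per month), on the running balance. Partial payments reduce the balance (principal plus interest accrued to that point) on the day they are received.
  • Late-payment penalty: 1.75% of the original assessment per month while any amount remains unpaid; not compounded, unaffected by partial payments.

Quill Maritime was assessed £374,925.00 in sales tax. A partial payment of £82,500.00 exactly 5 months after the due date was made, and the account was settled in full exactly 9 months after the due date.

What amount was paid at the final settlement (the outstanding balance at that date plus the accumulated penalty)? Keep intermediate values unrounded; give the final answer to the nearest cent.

Balance at month 5: £374,925.0000 × (1 + 0.015)^5 = £403,900.7052…
After £82,500.00 payment: £403,900.7052… − £82,500.00 = £321,400.7052…
Balance at month 9: £321,400.7052… × (1 + 0.015)^4 = £341,122.9936…
Penalty: 9 × 1.75% × £374,925.00 = £59,050.69…
Final settlement = outstanding balance + penalty = £341,122.9936… + £59,050.69… = £400,173.68

£400,173.68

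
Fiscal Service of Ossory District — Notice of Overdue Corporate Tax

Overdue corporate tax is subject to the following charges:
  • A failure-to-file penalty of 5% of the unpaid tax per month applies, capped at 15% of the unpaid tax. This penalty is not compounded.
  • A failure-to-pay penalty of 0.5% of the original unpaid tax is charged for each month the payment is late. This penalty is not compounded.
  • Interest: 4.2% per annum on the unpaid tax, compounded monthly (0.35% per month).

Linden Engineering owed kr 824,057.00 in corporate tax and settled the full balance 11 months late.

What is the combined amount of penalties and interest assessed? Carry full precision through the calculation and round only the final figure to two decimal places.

kr 201,218.96

Failure-to-file: 11 × 5% × kr 824,057.00 = kr 453,231.35, capped at 15% × kr 824,057.00 = kr 123,608.55
Failure-to-pay penalty = 0.5% × kr 824,057.00 × 11 mo = kr 45,323.14…
Interest: kr 824,057.00 × ((1 + 0.0035)^11 − 1) = kr 824,057.00 × 0.0391809… = kr 32,287.2736…
Penalties + interest = kr 168,931.6850 + kr 32,287.2736… = kr 201,218.96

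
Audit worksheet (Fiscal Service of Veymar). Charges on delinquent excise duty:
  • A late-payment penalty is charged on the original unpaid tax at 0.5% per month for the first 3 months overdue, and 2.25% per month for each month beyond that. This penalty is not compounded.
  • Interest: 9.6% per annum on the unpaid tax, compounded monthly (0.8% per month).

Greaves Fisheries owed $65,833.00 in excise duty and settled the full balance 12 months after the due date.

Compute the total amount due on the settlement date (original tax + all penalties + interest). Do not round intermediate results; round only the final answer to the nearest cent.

Penalty, months 1–3: 3 × 0.5% × $65,833.00 = $987.50…
Penalty, months 4–12: 9 × 2.25% × $65,833.00 = $13,331.18…
Interest: $65,833.00 × ((1 + 0.008)^12 − 1) = $65,833.00 × 0.1003387… = $6,605.5972…
Total = $65,833.00 + $14,318.6775 + $6,605.5972… = $86,757.27

$86,757.27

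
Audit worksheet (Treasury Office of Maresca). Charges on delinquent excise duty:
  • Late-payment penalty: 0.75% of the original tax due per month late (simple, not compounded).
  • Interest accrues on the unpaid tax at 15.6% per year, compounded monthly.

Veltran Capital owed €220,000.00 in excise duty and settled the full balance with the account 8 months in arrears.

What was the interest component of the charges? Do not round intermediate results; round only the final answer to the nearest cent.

Interest (15.6%/yr ÷ 12 = 1.3%/month): €220,000.00 × ((1 + 0.013)^8 − 1) = €23,948.5515…

€23,948.55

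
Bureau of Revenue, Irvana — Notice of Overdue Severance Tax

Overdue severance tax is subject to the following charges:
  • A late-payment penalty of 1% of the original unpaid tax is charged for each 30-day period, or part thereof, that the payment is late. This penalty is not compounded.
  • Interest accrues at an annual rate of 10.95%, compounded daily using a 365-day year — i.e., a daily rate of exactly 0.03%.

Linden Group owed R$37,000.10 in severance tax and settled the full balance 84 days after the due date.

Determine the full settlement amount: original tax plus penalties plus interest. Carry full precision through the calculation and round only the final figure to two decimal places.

R$39,054.21

Penalty periods: ⌈84/30⌉ = 3; penalty = 3 × 1% × R$37,000.10 = R$1,110.00…
Interest: R$37,000.10 × ((1 + 0.0003)^84 − 1) = R$37,000.10 × 0.02551633… = R$944.1067…
Total = R$37,000.10 + R$1,110.0030 + R$944.1067… = R$39,054.21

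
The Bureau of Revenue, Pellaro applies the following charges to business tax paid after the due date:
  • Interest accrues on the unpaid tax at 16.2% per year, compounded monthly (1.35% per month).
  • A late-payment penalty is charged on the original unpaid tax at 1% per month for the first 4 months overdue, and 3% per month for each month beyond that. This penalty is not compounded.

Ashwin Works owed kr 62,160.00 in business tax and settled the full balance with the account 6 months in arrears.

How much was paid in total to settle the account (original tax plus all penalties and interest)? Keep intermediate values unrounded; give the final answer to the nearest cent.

kr 73,583.98

Penalty, months 1–4: 4 × 1% × kr 62,160.00 = kr 2,486.40
Penalty, months 5–6: 2 × 3% × kr 62,160.00 = kr 3,729.60
Interest: kr 62,160.00 × ((1 + 0.0135)^6 − 1) = kr 62,160.00 × 0.0837835… = kr 5,207.9798…
Total = kr 62,160.00 + kr 6,216.0000 + kr 5,207.9798… = kr 73,583.98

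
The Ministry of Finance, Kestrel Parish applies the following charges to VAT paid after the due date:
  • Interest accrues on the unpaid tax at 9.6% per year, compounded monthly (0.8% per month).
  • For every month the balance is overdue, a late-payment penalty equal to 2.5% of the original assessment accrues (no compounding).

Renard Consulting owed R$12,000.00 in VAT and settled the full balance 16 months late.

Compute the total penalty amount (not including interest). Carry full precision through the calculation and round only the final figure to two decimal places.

Late-payment penalty = 2.5% × R$12,000.00 × 16 mo = R$4,800.00

R$4,800.00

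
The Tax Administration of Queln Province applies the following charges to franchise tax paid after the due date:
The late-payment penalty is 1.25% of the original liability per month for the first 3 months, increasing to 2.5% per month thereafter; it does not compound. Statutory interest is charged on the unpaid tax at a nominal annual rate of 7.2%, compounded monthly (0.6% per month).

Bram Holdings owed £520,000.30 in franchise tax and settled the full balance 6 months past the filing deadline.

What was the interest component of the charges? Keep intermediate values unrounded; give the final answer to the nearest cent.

Interest: £520,000.30 × ((1 + 0.006)^6 − 1) = £520,000.30 × 0.0365443… = £19,003.0675…

£19,003.07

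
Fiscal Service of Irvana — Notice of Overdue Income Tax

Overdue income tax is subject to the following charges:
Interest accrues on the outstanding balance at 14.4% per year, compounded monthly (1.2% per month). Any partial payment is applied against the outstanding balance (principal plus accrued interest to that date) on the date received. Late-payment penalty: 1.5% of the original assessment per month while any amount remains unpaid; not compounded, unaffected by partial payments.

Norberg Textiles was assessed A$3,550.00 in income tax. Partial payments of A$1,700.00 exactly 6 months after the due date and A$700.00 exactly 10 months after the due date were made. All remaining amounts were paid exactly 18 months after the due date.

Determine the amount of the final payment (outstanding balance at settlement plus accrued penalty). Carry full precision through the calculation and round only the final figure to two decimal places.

A$2,627.04

Balance at month 6: A$3,550.0000 × (1 + 0.012)^6 = A$3,813.3918…
After A$1,700.00 payment: A$3,813.3918… − A$1,700.00 = A$2,113.3918…
Balance at month 10: A$2,113.3918… × (1 + 0.012)^4 = A$2,216.6752…
After A$700.00 payment: A$2,216.6752… − A$700.00 = A$1,516.6752…
Balance at month 18: A$1,516.6752… × (1 + 0.012)^8 = A$1,668.5403…
Penalty: 18 × 1.5% × A$3,550.00 = A$958.50
Final settlement = outstanding balance + penalty = A$1,668.5403… + A$958.50 = A$2,627.04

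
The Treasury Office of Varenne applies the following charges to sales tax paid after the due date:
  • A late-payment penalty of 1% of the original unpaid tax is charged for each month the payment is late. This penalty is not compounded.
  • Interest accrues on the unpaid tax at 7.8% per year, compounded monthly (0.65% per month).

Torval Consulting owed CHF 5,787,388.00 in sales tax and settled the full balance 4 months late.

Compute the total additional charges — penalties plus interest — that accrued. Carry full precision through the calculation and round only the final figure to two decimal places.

Late-payment penalty: 4 × 1% × CHF 5,787,388.00 = CHF 231,495.52
Interest: CHF 5,787,388.00 × ((1 + 0.0065)^4 − 1) = CHF 5,787,388.00 × 0.0262546… = CHF 151,945.5586…
Penalties + interest = CHF 231,495.5200 + CHF 151,945.5586… = CHF 383,441.08

CHF 383,441.08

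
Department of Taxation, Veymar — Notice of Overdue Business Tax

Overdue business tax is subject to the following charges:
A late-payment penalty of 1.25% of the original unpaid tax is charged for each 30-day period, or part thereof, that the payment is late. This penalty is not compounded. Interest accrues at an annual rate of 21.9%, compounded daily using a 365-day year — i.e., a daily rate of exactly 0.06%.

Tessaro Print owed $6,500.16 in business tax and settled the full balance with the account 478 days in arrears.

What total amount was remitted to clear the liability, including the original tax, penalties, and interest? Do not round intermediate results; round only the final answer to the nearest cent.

Penalty periods: ⌈478/30⌉ = 16; penalty = 16 × 1.25% × $6,500.16 = $1,300.03…
Interest: $6,500.16 × ((1 + 0.0006)^478 − 1) = $6,500.16 × 0.33204319… = $2,158.3338…
Total = $6,500.16 + $1,300.0320 + $2,158.3338… = $9,958.53

$9,958.53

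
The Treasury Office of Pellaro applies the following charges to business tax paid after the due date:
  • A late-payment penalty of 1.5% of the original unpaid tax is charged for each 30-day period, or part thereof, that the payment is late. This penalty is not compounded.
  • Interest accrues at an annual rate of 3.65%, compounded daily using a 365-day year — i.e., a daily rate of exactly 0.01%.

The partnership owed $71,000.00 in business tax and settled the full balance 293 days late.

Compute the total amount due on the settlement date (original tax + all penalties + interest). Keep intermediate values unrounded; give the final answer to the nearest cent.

Penalty periods: ⌈293/30⌉ = 10; penalty = 10 × 1.5% × $71,000.00 = $10,650.00
Interest: $71,000.00 × ((1 + 0.0001)^293 − 1) = $71,000.00 × 0.02973196… = $2,110.9691…
Total = $71,000.00 + $10,650.0000 + $2,110.9691… = $83,760.97

$83,760.97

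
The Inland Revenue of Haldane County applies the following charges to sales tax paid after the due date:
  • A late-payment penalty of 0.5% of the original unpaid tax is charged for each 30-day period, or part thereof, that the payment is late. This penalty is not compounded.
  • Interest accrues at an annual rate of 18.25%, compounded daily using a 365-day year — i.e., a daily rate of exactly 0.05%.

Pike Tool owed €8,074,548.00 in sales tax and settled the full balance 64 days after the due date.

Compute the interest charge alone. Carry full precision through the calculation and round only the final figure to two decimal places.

Interest: €8,074,548.00 × ((1 + 0.0005)^64 − 1) = €8,074,548.00 × 0.03250925… = €262,497.4830…

€262,497.48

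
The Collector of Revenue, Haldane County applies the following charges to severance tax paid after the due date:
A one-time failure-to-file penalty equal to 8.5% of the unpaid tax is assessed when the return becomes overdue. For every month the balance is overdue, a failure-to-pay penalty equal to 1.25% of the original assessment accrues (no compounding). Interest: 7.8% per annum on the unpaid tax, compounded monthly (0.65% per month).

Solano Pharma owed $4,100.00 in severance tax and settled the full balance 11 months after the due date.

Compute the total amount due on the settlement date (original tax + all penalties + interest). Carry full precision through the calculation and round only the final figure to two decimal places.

$5,315.12

Failure-to-file penalty: 8.5% × $4,100.00 = $348.50
Failure-to-pay penalty: 11 × 1.25% × $4,100.00 = $563.75
Interest: $4,100.00 × ((1 + 0.0065)^11 − 1) = $4,100.00 × 0.0738697… = $302.8656…
Total = $4,100.00 + $912.2500 + $302.8656… = $5,315.12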